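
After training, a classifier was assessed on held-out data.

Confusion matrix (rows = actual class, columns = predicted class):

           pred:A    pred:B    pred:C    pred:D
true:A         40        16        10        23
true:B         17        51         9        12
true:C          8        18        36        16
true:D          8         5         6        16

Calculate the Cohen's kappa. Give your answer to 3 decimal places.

Observed agreement pₒ = trace/N = 143/291 = 0.4914
Expected agreement pₑ = Σ (rowᵢ·colᵢ)/N² = (89·73 + 89·90 + 78·61 + 35·67)/291² = 0.2552
κ = (pₒ − pₑ)/(1 − pₑ) = (0.4914 − 0.2552)/(1 − 0.2552) = 0.317

0.317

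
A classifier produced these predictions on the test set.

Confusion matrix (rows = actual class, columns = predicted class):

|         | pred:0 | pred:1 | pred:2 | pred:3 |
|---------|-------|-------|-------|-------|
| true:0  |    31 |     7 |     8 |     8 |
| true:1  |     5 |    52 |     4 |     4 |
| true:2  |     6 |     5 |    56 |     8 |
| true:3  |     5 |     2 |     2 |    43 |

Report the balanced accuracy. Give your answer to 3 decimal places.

0.737

Balanced accuracy = mean of per-class recall.
  0: recall = 31/54 = 0.5741
  1: recall = 52/65 = 0.8000
  2: recall = 56/75 = 0.7467
  3: recall = 43/52 = 0.8269
Mean = (0.5741 + 0.8000 + 0.7467 + 0.8269) / 4 = 0.737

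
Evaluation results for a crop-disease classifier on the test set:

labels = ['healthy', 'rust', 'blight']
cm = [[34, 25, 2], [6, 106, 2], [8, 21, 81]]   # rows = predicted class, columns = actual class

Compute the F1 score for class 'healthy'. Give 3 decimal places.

0.624

F1 score = 2·TP/(2·TP+FP+FN).
healthy: TP=34, FP=25+2=27, FN=6+8=14 → 68/109 = 0.6239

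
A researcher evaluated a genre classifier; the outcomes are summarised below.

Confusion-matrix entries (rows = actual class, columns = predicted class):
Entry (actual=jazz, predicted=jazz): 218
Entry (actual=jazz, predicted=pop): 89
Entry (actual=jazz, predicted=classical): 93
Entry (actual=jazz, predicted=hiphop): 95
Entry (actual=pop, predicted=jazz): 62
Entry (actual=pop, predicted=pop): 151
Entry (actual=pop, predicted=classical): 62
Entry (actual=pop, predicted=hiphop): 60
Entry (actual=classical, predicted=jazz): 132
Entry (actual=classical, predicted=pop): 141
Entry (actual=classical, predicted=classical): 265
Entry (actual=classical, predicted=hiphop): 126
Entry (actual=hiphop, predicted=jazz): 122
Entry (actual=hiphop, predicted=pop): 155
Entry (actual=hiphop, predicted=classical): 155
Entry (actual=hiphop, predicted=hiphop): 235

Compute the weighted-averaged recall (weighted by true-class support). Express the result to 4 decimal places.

0.4021

Per-class recall (TP/(TP+FN)):
  jazz: TP=218, FN=89+93+95=277 → 218/495 = 0.44040
  pop: TP=151, FN=62+62+60=184 → 151/335 = 0.45075
  classical: TP=265, FN=132+141+126=399 → 265/664 = 0.39910
  hiphop: TP=235, FN=122+155+155=432 → 235/667 = 0.35232
Weighted-recall = Σ (supportᵢ/N)·recallᵢ with N=2161: (495/2161)·0.44040 + (335/2161)·0.45075 + (664/2161)·0.39910 + (667/2161)·0.35232 = 0.4021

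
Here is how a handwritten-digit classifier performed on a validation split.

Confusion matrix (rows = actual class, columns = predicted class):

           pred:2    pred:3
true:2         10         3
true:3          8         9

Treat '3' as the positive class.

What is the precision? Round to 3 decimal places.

0.750

Precision = TP/(TP+FP) = 9/(9+3) = 9/12 = 0.750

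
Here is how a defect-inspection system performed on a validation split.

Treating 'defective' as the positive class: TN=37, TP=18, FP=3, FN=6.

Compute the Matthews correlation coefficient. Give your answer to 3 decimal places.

MCC = (TP·TN − FP·FN) / √((TP+FP)(TP+FN)(TN+FP)(TN+FN))
Numerator = 18·37 − 3·6 = 648
Denominator = √(21·24·40·43) = √866880 = 931.0639
MCC = 648 / 931.0639 = 0.696

0.696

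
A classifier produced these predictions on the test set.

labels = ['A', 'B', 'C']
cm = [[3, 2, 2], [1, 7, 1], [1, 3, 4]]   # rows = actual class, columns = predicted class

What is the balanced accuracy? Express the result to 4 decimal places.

0.5688

Balanced accuracy = mean of per-class recall.
  A: recall = 3/7 = 0.42857
  B: recall = 7/9 = 0.77778
  C: recall = 4/8 = 0.50000
Mean = (0.42857 + 0.77778 + 0.50000) / 3 = 0.5688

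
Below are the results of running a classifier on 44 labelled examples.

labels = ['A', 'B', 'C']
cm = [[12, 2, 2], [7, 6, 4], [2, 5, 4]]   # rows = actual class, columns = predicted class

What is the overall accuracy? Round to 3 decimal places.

0.500

Accuracy = trace / total = (12+6+4=22) / 44 = 22/44 = 0.500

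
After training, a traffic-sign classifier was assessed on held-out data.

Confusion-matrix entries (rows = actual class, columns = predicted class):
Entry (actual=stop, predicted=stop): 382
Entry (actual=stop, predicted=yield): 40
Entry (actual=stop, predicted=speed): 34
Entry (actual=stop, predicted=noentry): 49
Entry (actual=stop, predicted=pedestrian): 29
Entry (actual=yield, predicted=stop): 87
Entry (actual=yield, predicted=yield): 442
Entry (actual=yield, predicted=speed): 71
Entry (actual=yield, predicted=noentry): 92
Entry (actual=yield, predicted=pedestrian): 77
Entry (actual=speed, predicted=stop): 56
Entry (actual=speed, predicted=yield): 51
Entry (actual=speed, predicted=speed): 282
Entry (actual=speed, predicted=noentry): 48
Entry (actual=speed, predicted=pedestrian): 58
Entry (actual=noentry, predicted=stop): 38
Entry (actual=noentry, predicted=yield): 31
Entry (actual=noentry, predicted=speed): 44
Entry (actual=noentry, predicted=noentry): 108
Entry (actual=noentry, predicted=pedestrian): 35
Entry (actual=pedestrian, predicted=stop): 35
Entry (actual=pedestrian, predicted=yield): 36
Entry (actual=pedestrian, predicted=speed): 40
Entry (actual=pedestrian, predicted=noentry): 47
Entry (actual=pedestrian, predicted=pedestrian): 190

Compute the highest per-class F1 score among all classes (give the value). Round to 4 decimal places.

Per-class F1 score (2·TP/(2·TP+FP+FN)):
  stop: TP=382, FP=87+56+38+35=216, FN=40+34+49+29=152 → 764/1132 = 0.67491
  yield: TP=442, FP=40+51+31+36=158, FN=87+71+92+77=327 → 884/1369 = 0.64573
  speed: TP=282, FP=34+71+44+40=189, FN=56+51+48+58=213 → 564/966 = 0.58385
  noentry: TP=108, FP=49+92+48+47=236, FN=38+31+44+35=148 → 216/600 = 0.36000
  pedestrian: TP=190, FP=29+77+58+35=199, FN=35+36+40+47=158 → 380/737 = 0.51560
Highest is class 'stop' with F1 score = 0.6749.

0.6749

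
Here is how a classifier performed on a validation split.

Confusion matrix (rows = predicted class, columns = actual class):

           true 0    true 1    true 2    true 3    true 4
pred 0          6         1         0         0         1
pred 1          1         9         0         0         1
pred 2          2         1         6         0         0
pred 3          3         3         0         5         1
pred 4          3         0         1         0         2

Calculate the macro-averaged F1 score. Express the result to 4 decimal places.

Per-class F1 score (2·TP/(2·TP+FP+FN)):
  0: TP=6, FP=1+0+0+1=2, FN=1+2+3+3=9 → 12/23 = 0.52174
  1: TP=9, FP=1+0+0+1=2, FN=1+1+3+0=5 → 18/25 = 0.72000
  2: TP=6, FP=2+1+0+0=3, FN=0+0+0+1=1 → 12/16 = 0.75000
  3: TP=5, FP=3+3+0+1=7, FN=0+0+0+0=0 → 10/17 = 0.58824
  4: TP=2, FP=3+0+1+0=4, FN=1+1+0+1=3 → 4/11 = 0.36364
Macro-F1 score = mean = (0.52174 + 0.72000 + 0.75000 + 0.58824 + 0.36364) / 5 = 0.5887

0.5887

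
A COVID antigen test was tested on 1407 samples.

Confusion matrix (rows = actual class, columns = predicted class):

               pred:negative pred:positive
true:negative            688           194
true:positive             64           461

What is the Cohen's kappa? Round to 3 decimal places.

Observed agreement pₒ = trace/N = 1149/1407 = 0.8166
Expected agreement pₑ = Σ (rowᵢ·colᵢ)/N² = (882·752 + 525·655)/1407² = 0.5087
κ = (pₒ − pₑ)/(1 − pₑ) = (0.8166 − 0.5087)/(1 − 0.5087) = 0.627

0.627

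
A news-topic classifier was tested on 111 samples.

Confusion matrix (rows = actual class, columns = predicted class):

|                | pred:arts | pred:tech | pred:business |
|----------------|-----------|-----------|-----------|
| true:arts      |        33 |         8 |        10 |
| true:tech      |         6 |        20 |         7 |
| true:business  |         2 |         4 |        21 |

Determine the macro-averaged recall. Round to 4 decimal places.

Per-class recall (TP/(TP+FN)):
  arts: TP=33, FN=8+10=18 → 33/51 = 0.64706
  tech: TP=20, FN=6+7=13 → 20/33 = 0.60606
  business: TP=21, FN=2+4=6 → 21/27 = 0.77778
Macro-recall = mean = (0.64706 + 0.60606 + 0.77778) / 3 = 0.6770

0.6770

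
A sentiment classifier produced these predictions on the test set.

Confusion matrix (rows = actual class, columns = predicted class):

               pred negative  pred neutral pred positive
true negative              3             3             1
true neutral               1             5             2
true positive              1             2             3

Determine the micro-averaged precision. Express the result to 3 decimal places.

Micro-averaging pools counts across classes: ΣTP=11, ΣFP=10, ΣFN=10.
Micro-precision = TP/(TP+FP) on pooled counts = 0.524 (equals overall accuracy in single-label multiclass).

0.524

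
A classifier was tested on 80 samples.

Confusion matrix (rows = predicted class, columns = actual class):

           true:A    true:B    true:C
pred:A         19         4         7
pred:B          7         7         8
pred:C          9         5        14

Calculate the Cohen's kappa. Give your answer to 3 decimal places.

Observed agreement pₒ = trace/N = 40/80 = 0.5000
Expected agreement pₑ = Σ (rowᵢ·colᵢ)/N² = (35·30 + 16·22 + 29·28)/80² = 0.3459
κ = (pₒ − pₑ)/(1 − pₑ) = (0.5000 − 0.3459)/(1 − 0.3459) = 0.236

0.236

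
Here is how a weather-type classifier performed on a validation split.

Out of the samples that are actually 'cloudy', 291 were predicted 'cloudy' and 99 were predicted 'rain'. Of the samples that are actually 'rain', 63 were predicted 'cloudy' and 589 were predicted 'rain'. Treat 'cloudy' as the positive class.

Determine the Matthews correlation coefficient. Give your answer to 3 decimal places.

0.664

MCC = (TP·TN − FP·FN) / √((TP+FP)(TP+FN)(TN+FP)(TN+FN))
Numerator = 291·589 − 63·99 = 165162
Denominator = √(354·390·652·688) = √61930402560 = 248858.1977
MCC = 165162 / 248858.1977 = 0.664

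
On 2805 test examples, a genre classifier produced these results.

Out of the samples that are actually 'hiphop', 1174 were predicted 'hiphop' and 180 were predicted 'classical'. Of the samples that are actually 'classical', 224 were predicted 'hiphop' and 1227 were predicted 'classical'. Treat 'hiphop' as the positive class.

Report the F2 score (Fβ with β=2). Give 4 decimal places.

Fβ = (1+β²)·TP / ((1+β²)·TP + β²·FN + FP), with β²=4
= 5·1174 / (5·1174 + 4·180 + 224) = 0.8615

0.8615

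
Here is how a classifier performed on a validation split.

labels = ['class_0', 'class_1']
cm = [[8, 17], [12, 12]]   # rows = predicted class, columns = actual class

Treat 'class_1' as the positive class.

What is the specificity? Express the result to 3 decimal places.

0.400

Specificity = TN/(TN+FP) = 8/(8+12) = 0.400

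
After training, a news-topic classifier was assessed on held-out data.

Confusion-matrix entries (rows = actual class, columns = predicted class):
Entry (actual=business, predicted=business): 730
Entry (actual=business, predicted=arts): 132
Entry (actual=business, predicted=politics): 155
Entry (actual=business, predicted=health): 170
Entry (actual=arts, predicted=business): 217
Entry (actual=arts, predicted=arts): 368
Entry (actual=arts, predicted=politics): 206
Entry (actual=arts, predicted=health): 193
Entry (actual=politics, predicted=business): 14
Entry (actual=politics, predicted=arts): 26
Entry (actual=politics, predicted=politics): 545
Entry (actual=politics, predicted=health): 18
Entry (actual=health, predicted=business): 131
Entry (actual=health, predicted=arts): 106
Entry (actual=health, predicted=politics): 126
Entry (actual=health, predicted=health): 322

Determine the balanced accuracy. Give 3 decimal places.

0.591

Balanced accuracy = mean of per-class recall.
  business: recall = 730/1187 = 0.6150
  arts: recall = 368/984 = 0.3740
  politics: recall = 545/603 = 0.9038
  health: recall = 322/685 = 0.4701
Mean = (0.6150 + 0.3740 + 0.9038 + 0.4701) / 4 = 0.591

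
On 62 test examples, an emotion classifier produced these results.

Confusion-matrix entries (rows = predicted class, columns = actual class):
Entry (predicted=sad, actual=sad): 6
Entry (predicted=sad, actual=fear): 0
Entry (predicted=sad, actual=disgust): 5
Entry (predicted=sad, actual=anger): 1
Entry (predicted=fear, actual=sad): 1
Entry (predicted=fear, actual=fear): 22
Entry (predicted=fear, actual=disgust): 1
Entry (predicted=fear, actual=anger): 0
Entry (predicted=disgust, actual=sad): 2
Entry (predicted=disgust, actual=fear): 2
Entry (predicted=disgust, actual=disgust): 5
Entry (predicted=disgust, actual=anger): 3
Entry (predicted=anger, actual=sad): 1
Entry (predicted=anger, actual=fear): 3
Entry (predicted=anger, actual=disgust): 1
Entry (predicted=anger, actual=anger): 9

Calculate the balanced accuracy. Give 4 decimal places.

Balanced accuracy = mean of per-class recall.
  sad: recall = 6/10 = 0.60000
  fear: recall = 22/27 = 0.81481
  disgust: recall = 5/12 = 0.41667
  anger: recall = 9/13 = 0.69231
Mean = (0.60000 + 0.81481 + 0.41667 + 0.69231) / 4 = 0.6309

0.6309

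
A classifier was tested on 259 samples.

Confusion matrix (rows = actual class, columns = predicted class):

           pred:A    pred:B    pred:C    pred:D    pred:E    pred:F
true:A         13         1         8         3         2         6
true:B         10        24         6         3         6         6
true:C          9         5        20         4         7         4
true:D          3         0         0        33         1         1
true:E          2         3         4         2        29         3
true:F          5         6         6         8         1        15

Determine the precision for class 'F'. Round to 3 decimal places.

0.429

Treat 'F' as positive and all other classes as negative.
precision = TP/(TP+FP).
F: TP=15, FP=6+6+4+1+3=20 → 15/35 = 0.4286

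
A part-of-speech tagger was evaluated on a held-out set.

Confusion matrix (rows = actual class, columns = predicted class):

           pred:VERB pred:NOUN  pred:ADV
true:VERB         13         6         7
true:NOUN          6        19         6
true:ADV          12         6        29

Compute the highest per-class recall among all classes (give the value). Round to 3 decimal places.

0.617

Per-class recall (TP/(TP+FN)):
  VERB: TP=13, FN=6+7=13 → 13/26 = 0.5000
  NOUN: TP=19, FN=6+6=12 → 19/31 = 0.6129
  ADV: TP=29, FN=12+6=18 → 29/47 = 0.6170
Highest is class 'ADV' with recall = 0.617.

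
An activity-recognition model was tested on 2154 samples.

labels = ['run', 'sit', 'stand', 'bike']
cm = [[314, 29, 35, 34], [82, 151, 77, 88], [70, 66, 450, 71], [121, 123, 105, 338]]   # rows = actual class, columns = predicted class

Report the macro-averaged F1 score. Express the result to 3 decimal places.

0.564

Per-class F1 score (2·TP/(2·TP+FP+FN)):
  run: TP=314, FP=82+70+121=273, FN=29+35+34=98 → 628/999 = 0.6286
  sit: TP=151, FP=29+66+123=218, FN=82+77+88=247 → 302/767 = 0.3937
  stand: TP=450, FP=35+77+105=217, FN=70+66+71=207 → 900/1324 = 0.6798
  bike: TP=338, FP=34+88+71=193, FN=121+123+105=349 → 676/1218 = 0.5550
Macro-F1 score = mean = (0.6286 + 0.3937 + 0.6798 + 0.5550) / 4 = 0.564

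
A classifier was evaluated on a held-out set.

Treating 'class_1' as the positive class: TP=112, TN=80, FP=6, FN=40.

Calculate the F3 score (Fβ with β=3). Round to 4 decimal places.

0.7537

Fβ = (1+β²)·TP / ((1+β²)·TP + β²·FN + FP), with β²=9
= 10·112 / (10·112 + 9·40 + 6) = 0.7537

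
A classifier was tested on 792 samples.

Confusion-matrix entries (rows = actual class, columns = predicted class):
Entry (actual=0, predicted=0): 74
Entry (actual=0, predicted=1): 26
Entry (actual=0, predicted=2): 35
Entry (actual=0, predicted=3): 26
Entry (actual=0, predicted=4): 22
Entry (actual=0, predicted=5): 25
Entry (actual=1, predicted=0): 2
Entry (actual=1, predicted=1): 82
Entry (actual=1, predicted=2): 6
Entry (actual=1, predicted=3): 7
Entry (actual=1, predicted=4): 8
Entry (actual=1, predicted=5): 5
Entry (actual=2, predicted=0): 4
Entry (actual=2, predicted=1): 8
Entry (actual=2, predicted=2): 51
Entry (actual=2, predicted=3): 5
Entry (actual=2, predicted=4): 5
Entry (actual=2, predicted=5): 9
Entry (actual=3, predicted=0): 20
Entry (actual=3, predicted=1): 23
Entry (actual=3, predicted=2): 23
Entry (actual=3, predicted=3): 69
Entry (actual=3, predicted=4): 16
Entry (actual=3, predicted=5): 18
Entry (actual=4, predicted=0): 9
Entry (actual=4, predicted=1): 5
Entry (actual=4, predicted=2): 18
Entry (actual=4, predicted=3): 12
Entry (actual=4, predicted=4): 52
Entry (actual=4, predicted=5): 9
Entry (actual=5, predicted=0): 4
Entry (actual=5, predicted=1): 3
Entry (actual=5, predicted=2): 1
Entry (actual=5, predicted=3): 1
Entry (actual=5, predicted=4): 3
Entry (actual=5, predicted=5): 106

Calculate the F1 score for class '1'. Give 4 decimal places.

0.6381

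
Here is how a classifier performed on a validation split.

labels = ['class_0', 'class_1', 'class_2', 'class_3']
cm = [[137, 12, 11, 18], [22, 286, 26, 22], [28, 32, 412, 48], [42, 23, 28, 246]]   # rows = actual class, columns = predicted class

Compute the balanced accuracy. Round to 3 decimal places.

Balanced accuracy = mean of per-class recall.
  class_0: recall = 137/178 = 0.7697
  class_1: recall = 286/356 = 0.8034
  class_2: recall = 412/520 = 0.7923
  class_3: recall = 246/339 = 0.7257
Mean = (0.7697 + 0.8034 + 0.7923 + 0.7257) / 4 = 0.773

0.773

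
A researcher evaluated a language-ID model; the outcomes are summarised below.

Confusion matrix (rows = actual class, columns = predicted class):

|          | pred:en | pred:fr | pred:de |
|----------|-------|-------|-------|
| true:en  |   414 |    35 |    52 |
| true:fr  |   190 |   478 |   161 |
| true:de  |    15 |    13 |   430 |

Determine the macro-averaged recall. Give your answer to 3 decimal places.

Per-class recall (TP/(TP+FN)):
  en: TP=414, FN=35+52=87 → 414/501 = 0.8263
  fr: TP=478, FN=190+161=351 → 478/829 = 0.5766
  de: TP=430, FN=15+13=28 → 430/458 = 0.9389
Macro-recall = mean = (0.8263 + 0.5766 + 0.9389) / 3 = 0.781

0.781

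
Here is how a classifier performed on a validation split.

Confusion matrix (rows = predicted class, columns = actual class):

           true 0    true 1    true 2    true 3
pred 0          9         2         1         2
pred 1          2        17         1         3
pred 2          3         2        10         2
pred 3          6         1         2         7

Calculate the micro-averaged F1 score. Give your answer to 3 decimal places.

0.614

Micro-averaging pools counts across classes: ΣTP=43, ΣFP=27, ΣFN=27.
Micro-F1 score = 2·TP/(2·TP+FP+FN) on pooled counts = 0.614 (equals overall accuracy in single-label multiclass).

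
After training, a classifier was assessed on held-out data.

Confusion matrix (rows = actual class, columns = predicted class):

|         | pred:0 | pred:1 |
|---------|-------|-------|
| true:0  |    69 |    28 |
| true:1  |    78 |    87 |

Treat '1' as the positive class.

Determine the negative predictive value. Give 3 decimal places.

NPV = TN/(TN+FN) = 69/(69+78) = 0.469

0.469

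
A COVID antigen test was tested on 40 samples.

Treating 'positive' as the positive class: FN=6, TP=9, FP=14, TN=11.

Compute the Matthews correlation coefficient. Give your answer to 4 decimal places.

MCC = (TP·TN − FP·FN) / √((TP+FP)(TP+FN)(TN+FP)(TN+FN))
Numerator = 9·11 − 14·6 = 15
Denominator = √(23·15·25·17) = √146625 = 382.9164
MCC = 15 / 382.9164 = 0.0392

0.0392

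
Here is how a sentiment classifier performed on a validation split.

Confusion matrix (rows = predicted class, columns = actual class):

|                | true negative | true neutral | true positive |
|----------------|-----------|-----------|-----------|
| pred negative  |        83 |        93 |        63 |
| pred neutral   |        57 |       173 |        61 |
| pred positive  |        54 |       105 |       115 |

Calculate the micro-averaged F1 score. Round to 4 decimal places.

0.4614

Micro-averaging pools counts across classes: ΣTP=371, ΣFP=433, ΣFN=433.
Micro-F1 score = 2·TP/(2·TP+FP+FN) on pooled counts = 0.4614 (equals overall accuracy in single-label multiclass).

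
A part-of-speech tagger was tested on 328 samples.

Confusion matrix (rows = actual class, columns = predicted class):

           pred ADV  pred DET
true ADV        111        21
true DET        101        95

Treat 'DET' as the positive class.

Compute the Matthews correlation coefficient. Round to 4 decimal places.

MCC = (TP·TN − FP·FN) / √((TP+FP)(TP+FN)(TN+FP)(TN+FN))
Numerator = 95·111 − 21·101 = 8424
Denominator = √(116·196·132·212) = √636244224 = 25223.8820
MCC = 8424 / 25223.8820 = 0.3340

0.3340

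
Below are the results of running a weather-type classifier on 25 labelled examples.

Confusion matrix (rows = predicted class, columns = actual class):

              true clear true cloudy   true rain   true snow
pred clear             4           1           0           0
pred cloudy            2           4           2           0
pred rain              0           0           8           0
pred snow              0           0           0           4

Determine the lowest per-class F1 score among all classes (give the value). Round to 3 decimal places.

0.615

Per-class F1 score (2·TP/(2·TP+FP+FN)):
  clear: TP=4, FP=1+0+0=1, FN=2+0+0=2 → 8/11 = 0.7273
  cloudy: TP=4, FP=2+2+0=4, FN=1+0+0=1 → 8/13 = 0.6154
  rain: TP=8, FP=0+0+0=0, FN=0+2+0=2 → 16/18 = 0.8889
  snow: TP=4, FP=0+0+0=0, FN=0+0+0=0 → 8/8 = 1.0000
Lowest is class 'cloudy' with F1 score = 0.615.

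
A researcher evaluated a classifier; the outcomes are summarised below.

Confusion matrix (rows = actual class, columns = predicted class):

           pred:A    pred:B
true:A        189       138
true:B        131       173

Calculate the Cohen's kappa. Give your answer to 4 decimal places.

0.1469

Observed agreement pₒ = trace/N = 362/631 = 0.57369
Expected agreement pₑ = Σ (rowᵢ·colᵢ)/N² = (327·320 + 304·311)/631² = 0.50026
κ = (pₒ − pₑ)/(1 − pₑ) = (0.57369 − 0.50026)/(1 − 0.50026) = 0.1469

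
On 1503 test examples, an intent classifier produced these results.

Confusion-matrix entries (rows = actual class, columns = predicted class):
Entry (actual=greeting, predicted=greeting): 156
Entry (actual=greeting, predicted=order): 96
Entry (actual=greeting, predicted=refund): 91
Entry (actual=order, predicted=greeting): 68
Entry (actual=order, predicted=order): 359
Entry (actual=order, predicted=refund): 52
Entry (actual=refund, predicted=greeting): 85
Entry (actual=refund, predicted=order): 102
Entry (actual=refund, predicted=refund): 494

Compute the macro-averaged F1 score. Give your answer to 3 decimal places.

0.640

Per-class F1 score (2·TP/(2·TP+FP+FN)):
  greeting: TP=156, FP=68+85=153, FN=96+91=187 → 312/652 = 0.4785
  order: TP=359, FP=96+102=198, FN=68+52=120 → 718/1036 = 0.6931
  refund: TP=494, FP=91+52=143, FN=85+102=187 → 988/1318 = 0.7496
Macro-F1 score = mean = (0.4785 + 0.6931 + 0.7496) / 3 = 0.640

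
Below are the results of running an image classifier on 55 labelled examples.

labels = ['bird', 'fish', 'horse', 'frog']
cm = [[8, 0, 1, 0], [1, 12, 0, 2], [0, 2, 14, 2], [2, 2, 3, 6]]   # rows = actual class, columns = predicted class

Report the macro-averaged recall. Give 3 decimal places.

Per-class recall (TP/(TP+FN)):
  bird: TP=8, FN=0+1+0=1 → 8/9 = 0.8889
  fish: TP=12, FN=1+0+2=3 → 12/15 = 0.8000
  horse: TP=14, FN=0+2+2=4 → 14/18 = 0.7778
  frog: TP=6, FN=2+2+3=7 → 6/13 = 0.4615
Macro-recall = mean = (0.8889 + 0.8000 + 0.7778 + 0.4615) / 4 = 0.732

0.732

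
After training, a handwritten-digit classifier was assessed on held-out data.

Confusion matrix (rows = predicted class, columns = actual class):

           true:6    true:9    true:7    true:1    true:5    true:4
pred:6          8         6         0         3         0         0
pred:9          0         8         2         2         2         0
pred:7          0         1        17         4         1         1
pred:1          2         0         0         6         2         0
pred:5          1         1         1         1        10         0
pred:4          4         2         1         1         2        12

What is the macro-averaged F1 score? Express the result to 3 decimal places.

Per-class F1 score (2·TP/(2·TP+FP+FN)):
  6: TP=8, FP=6+0+3+0+0=9, FN=0+0+2+1+4=7 → 16/32 = 0.5000
  9: TP=8, FP=0+2+2+2+0=6, FN=6+1+0+1+2=10 → 16/32 = 0.5000
  7: TP=17, FP=0+1+4+1+1=7, FN=0+2+0+1+1=4 → 34/45 = 0.7556
  1: TP=6, FP=2+0+0+2+0=4, FN=3+2+4+1+1=11 → 12/27 = 0.4444
  5: TP=10, FP=1+1+1+1+0=4, FN=0+2+1+2+2=7 → 20/31 = 0.6452
  4: TP=12, FP=4+2+1+1+2=10, FN=0+0+1+0+0=1 → 24/35 = 0.6857
Macro-F1 score = mean = (0.5000 + 0.5000 + 0.7556 + 0.4444 + 0.6452 + 0.6857) / 6 = 0.588

0.588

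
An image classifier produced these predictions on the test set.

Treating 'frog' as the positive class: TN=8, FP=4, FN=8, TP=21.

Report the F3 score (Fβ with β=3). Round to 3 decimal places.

Fβ = (1+β²)·TP / ((1+β²)·TP + β²·FN + FP), with β²=9
= 10·21 / (10·21 + 9·8 + 4) = 0.734

0.734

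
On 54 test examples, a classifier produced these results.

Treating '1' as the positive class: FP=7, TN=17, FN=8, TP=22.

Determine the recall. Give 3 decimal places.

Recall = TP/(TP+FN) = 22/(22+8) = 22/30 = 0.733

0.733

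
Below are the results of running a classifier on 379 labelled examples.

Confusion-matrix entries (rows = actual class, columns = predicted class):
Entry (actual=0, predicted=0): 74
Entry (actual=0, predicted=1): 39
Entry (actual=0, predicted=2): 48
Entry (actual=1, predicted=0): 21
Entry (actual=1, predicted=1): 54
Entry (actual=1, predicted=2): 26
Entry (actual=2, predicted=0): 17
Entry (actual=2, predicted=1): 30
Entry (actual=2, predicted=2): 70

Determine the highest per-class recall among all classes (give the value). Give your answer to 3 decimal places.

0.598

Per-class recall (TP/(TP+FN)):
  0: TP=74, FN=39+48=87 → 74/161 = 0.4596
  1: TP=54, FN=21+26=47 → 54/101 = 0.5347
  2: TP=70, FN=17+30=47 → 70/117 = 0.5983
Highest is class '2' with recall = 0.598.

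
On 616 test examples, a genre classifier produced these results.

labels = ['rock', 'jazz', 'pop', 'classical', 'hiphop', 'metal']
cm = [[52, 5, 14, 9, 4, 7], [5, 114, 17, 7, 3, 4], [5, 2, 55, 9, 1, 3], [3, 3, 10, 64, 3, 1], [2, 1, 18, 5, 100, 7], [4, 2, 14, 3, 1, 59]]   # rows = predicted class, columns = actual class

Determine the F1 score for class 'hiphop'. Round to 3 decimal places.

F1 score = 2·TP/(2·TP+FP+FN).
hiphop: TP=100, FP=2+1+18+5+7=33, FN=4+3+1+3+1=12 → 200/245 = 0.8163

0.816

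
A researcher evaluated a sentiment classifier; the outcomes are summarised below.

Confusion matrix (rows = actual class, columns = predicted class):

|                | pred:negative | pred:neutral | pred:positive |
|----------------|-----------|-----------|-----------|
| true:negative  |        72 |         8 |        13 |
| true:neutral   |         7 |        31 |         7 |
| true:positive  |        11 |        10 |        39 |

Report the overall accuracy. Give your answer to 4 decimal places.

Accuracy = trace / total = (72+31+39=142) / 198 = 142/198 = 0.7172

0.7172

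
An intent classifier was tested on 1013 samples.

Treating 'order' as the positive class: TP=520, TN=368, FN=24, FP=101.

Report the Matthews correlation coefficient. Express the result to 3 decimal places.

0.758

MCC = (TP·TN − FP·FN) / √((TP+FP)(TP+FN)(TN+FP)(TN+FN))
Numerator = 520·368 − 101·24 = 188936
Denominator = √(621·544·469·392) = √62108266752 = 249215.3020
MCC = 188936 / 249215.3020 = 0.758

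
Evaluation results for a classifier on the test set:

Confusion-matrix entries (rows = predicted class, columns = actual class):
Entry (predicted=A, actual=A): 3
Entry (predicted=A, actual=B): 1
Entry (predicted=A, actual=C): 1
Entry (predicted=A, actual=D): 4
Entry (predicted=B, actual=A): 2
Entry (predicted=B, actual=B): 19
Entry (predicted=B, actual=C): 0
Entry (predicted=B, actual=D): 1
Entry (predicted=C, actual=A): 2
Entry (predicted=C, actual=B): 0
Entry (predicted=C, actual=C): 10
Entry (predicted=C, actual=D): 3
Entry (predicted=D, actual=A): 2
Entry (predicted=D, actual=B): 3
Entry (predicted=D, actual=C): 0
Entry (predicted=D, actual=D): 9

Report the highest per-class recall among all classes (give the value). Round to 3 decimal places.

Per-class recall (TP/(TP+FN)):
  A: TP=3, FN=2+2+2=6 → 3/9 = 0.3333
  B: TP=19, FN=1+0+3=4 → 19/23 = 0.8261
  C: TP=10, FN=1+0+0=1 → 10/11 = 0.9091
  D: TP=9, FN=4+1+3=8 → 9/17 = 0.5294
Highest is class 'C' with recall = 0.909.

0.909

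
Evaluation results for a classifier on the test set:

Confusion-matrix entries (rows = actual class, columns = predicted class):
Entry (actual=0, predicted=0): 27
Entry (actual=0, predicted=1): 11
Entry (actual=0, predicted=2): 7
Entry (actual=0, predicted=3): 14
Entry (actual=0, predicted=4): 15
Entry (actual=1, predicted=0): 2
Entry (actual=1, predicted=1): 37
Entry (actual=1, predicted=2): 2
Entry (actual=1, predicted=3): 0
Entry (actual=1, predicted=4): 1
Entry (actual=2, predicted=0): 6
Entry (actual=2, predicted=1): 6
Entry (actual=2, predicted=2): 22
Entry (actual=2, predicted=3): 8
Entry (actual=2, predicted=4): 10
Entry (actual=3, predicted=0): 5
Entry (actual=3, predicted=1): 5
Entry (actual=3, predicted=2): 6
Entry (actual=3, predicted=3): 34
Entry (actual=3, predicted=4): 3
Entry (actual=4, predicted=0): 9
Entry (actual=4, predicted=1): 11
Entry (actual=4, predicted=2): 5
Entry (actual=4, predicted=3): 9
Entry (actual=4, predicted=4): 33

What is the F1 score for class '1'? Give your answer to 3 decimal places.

One-vs-rest for '1': TP = diagonal; FP = other classes predicted '1'; FN = '1' predicted as other.
F1 score = 2·TP/(2·TP+FP+FN).
1: TP=37, FP=11+6+5+11=33, FN=2+2+0+1=5 → 74/112 = 0.6607

0.661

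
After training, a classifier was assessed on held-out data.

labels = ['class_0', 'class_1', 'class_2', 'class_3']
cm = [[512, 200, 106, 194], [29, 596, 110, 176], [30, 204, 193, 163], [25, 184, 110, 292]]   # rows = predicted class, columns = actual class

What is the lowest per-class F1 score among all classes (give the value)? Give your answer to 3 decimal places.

0.348

Per-class F1 score (2·TP/(2·TP+FP+FN)):
  class_0: TP=512, FP=200+106+194=500, FN=29+30+25=84 → 1024/1608 = 0.6368
  class_1: TP=596, FP=29+110+176=315, FN=200+204+184=588 → 1192/2095 = 0.5690
  class_2: TP=193, FP=30+204+163=397, FN=106+110+110=326 → 386/1109 = 0.3481
  class_3: TP=292, FP=25+184+110=319, FN=194+176+163=533 → 584/1436 = 0.4067
Lowest is class 'class_2' with F1 score = 0.348.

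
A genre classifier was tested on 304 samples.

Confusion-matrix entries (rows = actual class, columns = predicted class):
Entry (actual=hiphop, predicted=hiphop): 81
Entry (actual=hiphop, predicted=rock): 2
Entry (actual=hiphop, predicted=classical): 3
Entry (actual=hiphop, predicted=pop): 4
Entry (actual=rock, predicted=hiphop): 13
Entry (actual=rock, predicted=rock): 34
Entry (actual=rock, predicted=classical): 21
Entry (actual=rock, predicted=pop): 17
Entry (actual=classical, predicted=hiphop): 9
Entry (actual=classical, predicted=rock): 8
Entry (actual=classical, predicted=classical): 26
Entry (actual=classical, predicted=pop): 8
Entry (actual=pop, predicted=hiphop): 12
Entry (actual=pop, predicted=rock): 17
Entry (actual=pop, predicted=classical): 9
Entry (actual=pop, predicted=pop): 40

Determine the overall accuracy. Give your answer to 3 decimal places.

Accuracy = trace / total = (81+34+26+40=181) / 304 = 181/304 = 0.595

0.595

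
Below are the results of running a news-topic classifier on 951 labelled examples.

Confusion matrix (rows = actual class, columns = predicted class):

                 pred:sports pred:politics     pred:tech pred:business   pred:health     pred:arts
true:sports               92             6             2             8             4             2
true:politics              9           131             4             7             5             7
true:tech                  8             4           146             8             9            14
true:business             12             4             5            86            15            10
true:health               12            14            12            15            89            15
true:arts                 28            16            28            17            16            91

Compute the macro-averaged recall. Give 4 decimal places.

0.6776

Per-class recall (TP/(TP+FN)):
  sports: TP=92, FN=6+2+8+4+2=22 → 92/114 = 0.80702
  politics: TP=131, FN=9+4+7+5+7=32 → 131/163 = 0.80368
  tech: TP=146, FN=8+4+8+9+14=43 → 146/189 = 0.77249
  business: TP=86, FN=12+4+5+15+10=46 → 86/132 = 0.65152
  health: TP=89, FN=12+14+12+15+15=68 → 89/157 = 0.56688
  arts: TP=91, FN=28+16+28+17+16=105 → 91/196 = 0.46429
Macro-recall = mean = (0.80702 + 0.80368 + 0.77249 + 0.65152 + 0.56688 + 0.46429) / 6 = 0.6776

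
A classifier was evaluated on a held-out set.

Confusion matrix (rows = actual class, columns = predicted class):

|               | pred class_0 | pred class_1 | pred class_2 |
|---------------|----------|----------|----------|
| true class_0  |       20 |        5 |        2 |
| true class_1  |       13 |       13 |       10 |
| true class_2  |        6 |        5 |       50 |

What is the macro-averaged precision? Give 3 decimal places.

Per-class precision (TP/(TP+FP)):
  class_0: TP=20, FP=13+6=19 → 20/39 = 0.5128
  class_1: TP=13, FP=5+5=10 → 13/23 = 0.5652
  class_2: TP=50, FP=2+10=12 → 50/62 = 0.8065
Macro-precision = mean = (0.5128 + 0.5652 + 0.8065) / 3 = 0.628

0.628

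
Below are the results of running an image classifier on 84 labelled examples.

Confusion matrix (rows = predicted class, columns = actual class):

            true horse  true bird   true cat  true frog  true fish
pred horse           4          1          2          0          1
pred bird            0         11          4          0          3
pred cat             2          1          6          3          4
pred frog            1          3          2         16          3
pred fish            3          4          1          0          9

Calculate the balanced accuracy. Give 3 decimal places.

0.528

Balanced accuracy = mean of per-class recall.
  horse: recall = 4/10 = 0.4000
  bird: recall = 11/20 = 0.5500
  cat: recall = 6/15 = 0.4000
  frog: recall = 16/19 = 0.8421
  fish: recall = 9/20 = 0.4500
Mean = (0.4000 + 0.5500 + 0.4000 + 0.8421 + 0.4500) / 5 = 0.528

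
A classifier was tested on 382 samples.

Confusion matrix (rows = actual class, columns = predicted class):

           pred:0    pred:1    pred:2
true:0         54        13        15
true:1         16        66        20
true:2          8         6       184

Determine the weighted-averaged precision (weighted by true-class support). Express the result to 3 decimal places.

Per-class precision (TP/(TP+FP)):
  0: TP=54, FP=16+8=24 → 54/78 = 0.6923
  1: TP=66, FP=13+6=19 → 66/85 = 0.7765
  2: TP=184, FP=15+20=35 → 184/219 = 0.8402
Weighted-precision = Σ (supportᵢ/N)·precisionᵢ with N=382: (82/382)·0.6923 + (102/382)·0.7765 + (198/382)·0.8402 = 0.791

0.791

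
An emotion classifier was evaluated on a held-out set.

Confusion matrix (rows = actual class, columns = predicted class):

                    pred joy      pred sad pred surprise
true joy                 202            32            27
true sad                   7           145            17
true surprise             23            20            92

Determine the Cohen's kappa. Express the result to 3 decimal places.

0.656

Observed agreement pₒ = trace/N = 439/565 = 0.7770
Expected agreement pₑ = Σ (rowᵢ·colᵢ)/N² = (261·232 + 169·197 + 135·136)/565² = 0.3515
κ = (pₒ − pₑ)/(1 − pₑ) = (0.7770 − 0.3515)/(1 − 0.3515) = 0.656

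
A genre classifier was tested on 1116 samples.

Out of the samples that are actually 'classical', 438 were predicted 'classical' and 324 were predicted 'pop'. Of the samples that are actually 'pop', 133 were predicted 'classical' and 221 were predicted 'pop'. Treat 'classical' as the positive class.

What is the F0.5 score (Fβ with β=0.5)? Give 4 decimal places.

0.7190

Fβ = (1+β²)·TP / ((1+β²)·TP + β²·FN + FP), with β²=1/4
= 1.25·438 / (1.25·438 + 0.25·324 + 133) = 0.7190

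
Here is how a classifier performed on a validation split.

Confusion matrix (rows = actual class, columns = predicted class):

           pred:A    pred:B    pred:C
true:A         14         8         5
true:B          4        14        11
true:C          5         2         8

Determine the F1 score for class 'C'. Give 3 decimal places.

One-vs-rest for 'C': TP = diagonal; FP = other classes predicted 'C'; FN = 'C' predicted as other.
F1 score = 2·TP/(2·TP+FP+FN).
C: TP=8, FP=5+11=16, FN=5+2=7 → 16/39 = 0.4103

0.410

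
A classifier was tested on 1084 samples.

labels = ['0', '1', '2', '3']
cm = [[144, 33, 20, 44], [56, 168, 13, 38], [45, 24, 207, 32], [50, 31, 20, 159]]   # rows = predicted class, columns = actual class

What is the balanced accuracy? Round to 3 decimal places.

0.631

Balanced accuracy = mean of per-class recall.
  0: recall = 144/295 = 0.4881
  1: recall = 168/256 = 0.6563
  2: recall = 207/260 = 0.7962
  3: recall = 159/273 = 0.5824
Mean = (0.4881 + 0.6563 + 0.7962 + 0.5824) / 4 = 0.631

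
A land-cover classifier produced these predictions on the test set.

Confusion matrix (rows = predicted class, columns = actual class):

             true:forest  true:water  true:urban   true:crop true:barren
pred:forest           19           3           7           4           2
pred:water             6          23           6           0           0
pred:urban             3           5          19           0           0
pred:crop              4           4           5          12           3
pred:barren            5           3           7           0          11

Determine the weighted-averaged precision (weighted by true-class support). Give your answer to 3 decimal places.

Per-class precision (TP/(TP+FP)):
  forest: TP=19, FP=3+7+4+2=16 → 19/35 = 0.5429
  water: TP=23, FP=6+6+0+0=12 → 23/35 = 0.6571
  urban: TP=19, FP=3+5+0+0=8 → 19/27 = 0.7037
  crop: TP=12, FP=4+4+5+3=16 → 12/28 = 0.4286
  barren: TP=11, FP=5+3+7+0=15 → 11/26 = 0.4231
Weighted-precision = Σ (supportᵢ/N)·precisionᵢ with N=151: (37/151)·0.5429 + (38/151)·0.6571 + (44/151)·0.7037 + (16/151)·0.4286 + (16/151)·0.4231 = 0.594

0.594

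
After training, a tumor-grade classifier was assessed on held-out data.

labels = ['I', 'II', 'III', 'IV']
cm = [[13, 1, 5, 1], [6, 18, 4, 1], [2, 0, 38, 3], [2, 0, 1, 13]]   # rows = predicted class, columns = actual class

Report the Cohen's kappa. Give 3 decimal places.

Observed agreement pₒ = trace/N = 82/108 = 0.7593
Expected agreement pₑ = Σ (rowᵢ·colᵢ)/N² = (23·20 + 19·29 + 48·43 + 18·16)/108² = 0.2883
κ = (pₒ − pₑ)/(1 − pₑ) = (0.7593 − 0.2883)/(1 − 0.2883) = 0.662

0.662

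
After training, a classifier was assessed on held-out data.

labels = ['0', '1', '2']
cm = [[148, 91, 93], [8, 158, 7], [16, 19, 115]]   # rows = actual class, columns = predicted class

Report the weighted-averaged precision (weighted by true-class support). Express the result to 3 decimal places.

0.714

Per-class precision (TP/(TP+FP)):
  0: TP=148, FP=8+16=24 → 148/172 = 0.8605
  1: TP=158, FP=91+19=110 → 158/268 = 0.5896
  2: TP=115, FP=93+7=100 → 115/215 = 0.5349
Weighted-precision = Σ (supportᵢ/N)·precisionᵢ with N=655: (332/655)·0.8605 + (173/655)·0.5896 + (150/655)·0.5349 = 0.714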